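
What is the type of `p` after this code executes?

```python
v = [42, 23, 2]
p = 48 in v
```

'in' operator returns bool

bool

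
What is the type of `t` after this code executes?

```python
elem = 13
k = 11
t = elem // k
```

int // int returns int (13 // 11 = 1)

int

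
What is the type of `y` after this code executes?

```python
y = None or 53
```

'or' with None returns the other value (53, int)

int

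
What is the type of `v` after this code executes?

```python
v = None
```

None has type NoneType

NoneType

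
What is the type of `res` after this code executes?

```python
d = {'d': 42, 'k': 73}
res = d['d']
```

Accessing dict[str, int] with key 'd' returns int value 42

int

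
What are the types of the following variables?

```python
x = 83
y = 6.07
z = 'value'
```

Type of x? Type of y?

x is int; y is float

int, float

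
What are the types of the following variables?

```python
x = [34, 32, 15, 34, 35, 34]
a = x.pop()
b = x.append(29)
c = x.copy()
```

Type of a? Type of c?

list.pop() returns the element (int); list.copy() returns list

int, list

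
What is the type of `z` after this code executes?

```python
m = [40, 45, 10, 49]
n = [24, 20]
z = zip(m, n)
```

zip() returns a zip iterator object

zip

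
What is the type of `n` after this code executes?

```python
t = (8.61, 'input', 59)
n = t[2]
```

Index 2 of tuple is 59 which is int

int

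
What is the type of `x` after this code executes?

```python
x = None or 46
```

'or' with None returns the other value (46, int)

int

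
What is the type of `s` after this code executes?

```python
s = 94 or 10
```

'or' returns the first truthy value (94, which is int)

int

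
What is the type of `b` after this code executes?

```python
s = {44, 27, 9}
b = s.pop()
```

Popping from a set of ints returns int

int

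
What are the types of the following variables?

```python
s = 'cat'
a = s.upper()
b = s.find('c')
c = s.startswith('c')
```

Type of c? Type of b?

str.startswith() returns bool; str.find() returns int

bool, int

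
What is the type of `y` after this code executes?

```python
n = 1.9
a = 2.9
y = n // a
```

float // float returns float (floor division preserves float type)

float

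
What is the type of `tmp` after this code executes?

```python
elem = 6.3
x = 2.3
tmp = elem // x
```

float // float returns float (floor division preserves float type)

float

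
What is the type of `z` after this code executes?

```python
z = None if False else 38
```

Ternary: condition is False, else branch (38) taken → int

int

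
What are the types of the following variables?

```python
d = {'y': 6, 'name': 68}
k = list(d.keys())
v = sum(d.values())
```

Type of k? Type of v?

list(...) returns list; sum of int values returns int

list, int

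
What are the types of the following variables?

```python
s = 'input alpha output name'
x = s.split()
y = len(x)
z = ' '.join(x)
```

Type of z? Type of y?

str.join() returns str; len() returns int

str, int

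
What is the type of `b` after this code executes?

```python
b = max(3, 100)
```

max() of ints returns int

int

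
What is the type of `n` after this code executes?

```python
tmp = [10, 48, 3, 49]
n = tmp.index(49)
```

list.index() returns int

int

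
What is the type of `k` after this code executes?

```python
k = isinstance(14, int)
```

isinstance() returns bool

bool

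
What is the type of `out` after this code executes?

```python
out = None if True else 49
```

Ternary: condition is True, if branch (None) taken → NoneType

NoneType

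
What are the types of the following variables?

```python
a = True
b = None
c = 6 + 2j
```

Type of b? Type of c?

b is NoneType; c is complex

NoneType, complex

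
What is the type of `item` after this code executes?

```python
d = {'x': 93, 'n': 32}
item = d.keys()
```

.keys() returns a dict_keys view object

dict_keys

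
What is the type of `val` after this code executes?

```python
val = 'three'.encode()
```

str.encode() returns bytes

bytes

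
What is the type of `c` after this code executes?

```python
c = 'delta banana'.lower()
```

str.lower() returns str

str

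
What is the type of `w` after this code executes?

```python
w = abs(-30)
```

abs() of int returns int

int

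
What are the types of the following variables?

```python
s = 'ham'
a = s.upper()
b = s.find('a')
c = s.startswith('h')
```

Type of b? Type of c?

str.find() returns int; str.startswith() returns bool

int, bool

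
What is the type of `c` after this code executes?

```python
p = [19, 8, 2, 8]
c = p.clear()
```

list.clear() returns None

NoneType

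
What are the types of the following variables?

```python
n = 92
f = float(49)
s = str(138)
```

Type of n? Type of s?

n is int; s is str

int, str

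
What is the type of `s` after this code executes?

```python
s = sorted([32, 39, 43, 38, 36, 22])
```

sorted() always returns list

list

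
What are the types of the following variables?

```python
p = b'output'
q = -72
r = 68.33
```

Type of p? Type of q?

p is bytes; q is int

bytes, int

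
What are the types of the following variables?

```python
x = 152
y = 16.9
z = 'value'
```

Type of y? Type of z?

y is float; z is str

float, str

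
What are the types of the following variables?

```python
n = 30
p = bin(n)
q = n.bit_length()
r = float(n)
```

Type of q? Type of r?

int.bit_length() returns int; float() returns float

int, float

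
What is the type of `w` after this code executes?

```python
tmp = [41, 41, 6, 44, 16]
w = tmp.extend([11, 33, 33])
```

list.extend() returns None

NoneType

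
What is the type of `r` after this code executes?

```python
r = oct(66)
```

oct() returns str representation

str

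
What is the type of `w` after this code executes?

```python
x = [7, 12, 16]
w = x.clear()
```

list.clear() returns None

NoneType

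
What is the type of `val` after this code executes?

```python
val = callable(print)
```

callable() returns bool

bool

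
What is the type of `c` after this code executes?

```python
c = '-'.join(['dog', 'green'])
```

str.join() returns str

str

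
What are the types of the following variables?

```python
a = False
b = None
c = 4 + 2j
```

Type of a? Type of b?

a is bool; b is NoneType

bool, NoneType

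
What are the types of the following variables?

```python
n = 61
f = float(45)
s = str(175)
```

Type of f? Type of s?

f is float; s is str

float, str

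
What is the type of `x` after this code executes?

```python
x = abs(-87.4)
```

abs() of float returns float

float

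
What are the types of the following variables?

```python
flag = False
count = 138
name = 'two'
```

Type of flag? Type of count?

flag is bool; count is int

bool, int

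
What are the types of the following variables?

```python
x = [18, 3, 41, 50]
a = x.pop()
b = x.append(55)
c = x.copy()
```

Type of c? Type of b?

list.copy() returns list; list.append() returns None

list, NoneType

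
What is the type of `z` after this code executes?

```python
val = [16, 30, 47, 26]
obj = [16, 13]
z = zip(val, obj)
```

zip() returns a zip iterator object

zip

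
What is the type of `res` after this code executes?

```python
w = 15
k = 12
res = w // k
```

int // int returns int (15 // 12 = 1)

int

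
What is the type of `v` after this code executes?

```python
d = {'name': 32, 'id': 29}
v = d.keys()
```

.keys() returns a dict_keys view object

dict_keys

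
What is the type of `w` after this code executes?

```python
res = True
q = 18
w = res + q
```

bool + int returns int (True is 1, so 1 + 18 = 19)

int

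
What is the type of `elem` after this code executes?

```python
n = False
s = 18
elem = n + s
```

bool + int returns int (False is 0, so 0 + 18 = 18)

int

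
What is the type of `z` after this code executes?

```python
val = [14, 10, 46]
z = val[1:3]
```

Slicing a list always returns a list

list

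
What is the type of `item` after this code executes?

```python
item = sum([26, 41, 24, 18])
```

sum() of ints returns int

int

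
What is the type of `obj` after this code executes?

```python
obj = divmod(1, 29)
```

divmod() returns a tuple (quotient, remainder)

tuple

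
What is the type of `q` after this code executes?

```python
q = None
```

None has type NoneType

NoneType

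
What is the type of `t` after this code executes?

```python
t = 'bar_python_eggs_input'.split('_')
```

str.split() returns list

list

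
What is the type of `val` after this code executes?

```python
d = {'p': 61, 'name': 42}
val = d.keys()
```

.keys() returns a dict_keys view object

dict_keys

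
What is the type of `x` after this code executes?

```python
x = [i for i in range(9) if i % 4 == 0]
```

A list comprehension [...] produces a list

list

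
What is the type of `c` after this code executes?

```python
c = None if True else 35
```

Ternary: condition is True, if branch (None) taken → NoneType

NoneType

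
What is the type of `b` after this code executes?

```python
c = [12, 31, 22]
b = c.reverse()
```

list.reverse() returns None

NoneType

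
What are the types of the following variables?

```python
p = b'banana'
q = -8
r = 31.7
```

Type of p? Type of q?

p is bytes; q is int

bytes, int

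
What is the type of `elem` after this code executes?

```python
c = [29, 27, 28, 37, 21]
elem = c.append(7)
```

list.append() returns None (mutates in place)

NoneType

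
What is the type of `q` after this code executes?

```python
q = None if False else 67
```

Ternary: condition is False, else branch (67) taken → int

int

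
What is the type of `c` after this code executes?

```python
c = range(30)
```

range() returns a range object

range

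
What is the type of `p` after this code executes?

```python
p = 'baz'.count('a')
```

str.count() returns int

int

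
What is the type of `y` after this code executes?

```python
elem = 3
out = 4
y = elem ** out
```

int ** positive int returns int (3 ** 4 = 81)

int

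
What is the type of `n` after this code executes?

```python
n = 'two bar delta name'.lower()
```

str.lower() returns str

str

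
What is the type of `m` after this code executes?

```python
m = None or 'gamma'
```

'or' with None returns the other value ('gamma', str)

str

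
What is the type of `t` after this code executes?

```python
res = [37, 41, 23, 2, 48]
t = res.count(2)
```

list.count() returns int

int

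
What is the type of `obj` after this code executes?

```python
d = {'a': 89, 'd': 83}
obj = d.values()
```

.values() returns a dict_values view object

dict_values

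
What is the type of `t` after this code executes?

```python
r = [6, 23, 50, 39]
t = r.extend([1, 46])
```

list.extend() returns None

NoneType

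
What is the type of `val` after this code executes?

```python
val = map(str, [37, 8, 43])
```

map() returns a map iterator object

map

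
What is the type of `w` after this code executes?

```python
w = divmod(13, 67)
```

divmod() returns a tuple (quotient, remainder)

tuple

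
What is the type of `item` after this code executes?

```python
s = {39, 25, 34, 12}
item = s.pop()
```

Popping from a set of ints returns int

int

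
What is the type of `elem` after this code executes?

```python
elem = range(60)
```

range() returns a range object

range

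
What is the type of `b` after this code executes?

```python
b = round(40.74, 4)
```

round() with ndigits arg returns float

float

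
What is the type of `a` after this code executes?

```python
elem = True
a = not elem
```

'not' always returns bool

bool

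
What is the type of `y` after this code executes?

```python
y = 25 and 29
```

'and' returns the last value when all truthy (29, which is int)

int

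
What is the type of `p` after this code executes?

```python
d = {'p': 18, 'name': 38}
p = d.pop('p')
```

dict.pop() returns the value (int)

int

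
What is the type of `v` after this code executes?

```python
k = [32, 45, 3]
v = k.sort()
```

list.sort() returns None (sorts in place)

NoneType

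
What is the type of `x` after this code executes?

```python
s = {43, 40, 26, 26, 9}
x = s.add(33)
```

set.add() returns None (mutates in place)

NoneType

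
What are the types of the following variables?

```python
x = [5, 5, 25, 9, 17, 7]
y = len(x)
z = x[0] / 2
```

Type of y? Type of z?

len() returns int; int / int returns float

int, float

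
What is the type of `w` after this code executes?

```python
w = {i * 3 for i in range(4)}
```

A set comprehension {expr for x in iterable} produces a set

set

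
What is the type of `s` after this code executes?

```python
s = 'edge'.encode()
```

str.encode() returns bytes

bytes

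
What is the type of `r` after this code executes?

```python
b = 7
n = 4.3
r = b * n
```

int * float returns float (7 * 4.3 = 30.1)

float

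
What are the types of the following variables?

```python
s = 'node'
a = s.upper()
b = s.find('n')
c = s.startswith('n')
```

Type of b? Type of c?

str.find() returns int; str.startswith() returns bool

int, bool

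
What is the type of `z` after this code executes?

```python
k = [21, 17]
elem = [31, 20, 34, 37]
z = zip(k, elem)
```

zip() returns a zip iterator object

zip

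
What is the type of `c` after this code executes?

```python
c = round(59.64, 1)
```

round() with ndigits arg returns float

float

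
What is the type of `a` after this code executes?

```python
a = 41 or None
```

'or' returns first truthy value (41, int)

int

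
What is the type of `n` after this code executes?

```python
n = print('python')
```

print() returns None

NoneType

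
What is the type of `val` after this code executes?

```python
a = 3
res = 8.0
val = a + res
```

int + float returns float (3 + 8.0 = 11.0)

float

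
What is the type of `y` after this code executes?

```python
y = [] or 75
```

'or' returns first truthy value (75, which is int)

int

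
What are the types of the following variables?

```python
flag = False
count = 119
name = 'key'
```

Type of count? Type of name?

count is int; name is str

int, str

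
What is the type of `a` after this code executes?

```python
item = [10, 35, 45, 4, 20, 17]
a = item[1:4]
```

Slicing a list always returns a list

list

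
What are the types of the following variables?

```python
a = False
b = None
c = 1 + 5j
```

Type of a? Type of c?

a is bool; c is complex

bool, complex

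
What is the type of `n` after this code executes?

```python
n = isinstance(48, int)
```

isinstance() returns bool

bool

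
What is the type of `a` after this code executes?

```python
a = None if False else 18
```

Ternary: condition is False, else branch (18) taken → int

int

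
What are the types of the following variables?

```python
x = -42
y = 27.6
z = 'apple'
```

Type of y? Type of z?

y is float; z is str

float, str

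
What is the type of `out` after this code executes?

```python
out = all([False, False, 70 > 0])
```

all() returns bool

bool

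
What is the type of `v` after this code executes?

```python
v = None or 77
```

'or' with None returns the other value (77, int)

int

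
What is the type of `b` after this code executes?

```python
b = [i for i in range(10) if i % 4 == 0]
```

A list comprehension [...] produces a list

list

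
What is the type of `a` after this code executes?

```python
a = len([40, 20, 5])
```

len() always returns int

int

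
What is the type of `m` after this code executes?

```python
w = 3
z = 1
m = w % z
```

int % int returns int (3 % 1 = 0)

int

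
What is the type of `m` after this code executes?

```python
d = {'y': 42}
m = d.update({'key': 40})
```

dict.update() returns None

NoneType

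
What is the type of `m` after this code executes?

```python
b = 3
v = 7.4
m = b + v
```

int + float returns float (3 + 7.4 = 10.4)

float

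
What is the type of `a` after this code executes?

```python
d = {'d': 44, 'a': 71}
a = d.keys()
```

.keys() returns a dict_keys view object

dict_keys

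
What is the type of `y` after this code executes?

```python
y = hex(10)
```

hex() returns str representation

str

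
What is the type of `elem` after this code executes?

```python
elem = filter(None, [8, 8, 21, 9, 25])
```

filter() returns a filter iterator object

filter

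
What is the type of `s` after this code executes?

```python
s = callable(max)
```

callable() returns bool

bool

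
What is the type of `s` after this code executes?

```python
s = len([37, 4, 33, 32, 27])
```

len() always returns int

int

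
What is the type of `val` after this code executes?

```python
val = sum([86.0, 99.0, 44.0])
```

sum() of floats returns float

float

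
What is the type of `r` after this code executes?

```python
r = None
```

None has type NoneType

NoneType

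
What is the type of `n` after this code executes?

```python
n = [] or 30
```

'or' returns first truthy value (30, which is int)

int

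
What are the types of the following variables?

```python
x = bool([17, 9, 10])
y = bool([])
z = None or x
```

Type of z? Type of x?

None or <bool> returns the bool; bool() returns bool

bool, bool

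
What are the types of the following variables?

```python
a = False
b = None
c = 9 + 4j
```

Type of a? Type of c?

a is bool; c is complex

bool, complex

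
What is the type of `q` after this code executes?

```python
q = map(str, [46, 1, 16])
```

map() returns a map iterator object

map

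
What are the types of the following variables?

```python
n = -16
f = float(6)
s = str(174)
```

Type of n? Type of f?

n is int; f is float

int, float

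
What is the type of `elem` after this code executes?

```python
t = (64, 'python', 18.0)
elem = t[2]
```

Index 2 of tuple is 18.0 which is float

float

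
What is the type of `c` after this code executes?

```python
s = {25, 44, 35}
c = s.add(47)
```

set.add() returns None (mutates in place)

NoneType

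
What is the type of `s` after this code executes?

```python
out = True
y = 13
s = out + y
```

bool + int returns int (True is 1, so 1 + 13 = 14)

int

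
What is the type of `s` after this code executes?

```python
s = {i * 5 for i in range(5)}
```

A set comprehension {expr for x in iterable} produces a set

set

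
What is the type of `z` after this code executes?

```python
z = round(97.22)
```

round() with no ndigits arg returns int

int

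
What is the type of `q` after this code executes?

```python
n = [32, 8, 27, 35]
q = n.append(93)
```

list.append() returns None (mutates in place)

NoneType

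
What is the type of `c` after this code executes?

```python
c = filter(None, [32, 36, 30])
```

filter() returns a filter iterator object

filter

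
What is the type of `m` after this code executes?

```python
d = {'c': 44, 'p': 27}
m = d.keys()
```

.keys() returns a dict_keys view object

dict_keys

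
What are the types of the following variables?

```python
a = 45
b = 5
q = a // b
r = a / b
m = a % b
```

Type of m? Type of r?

int % int returns int; int / int returns float

int, float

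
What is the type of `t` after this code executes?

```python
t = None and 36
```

'and' returns first falsy value (None)

NoneType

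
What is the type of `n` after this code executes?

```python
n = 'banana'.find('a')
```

str.find() returns int (index, or -1)

int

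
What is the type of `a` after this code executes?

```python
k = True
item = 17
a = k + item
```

bool + int returns int (True is 1, so 1 + 17 = 18)

int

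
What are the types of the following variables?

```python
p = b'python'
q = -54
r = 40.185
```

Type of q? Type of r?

q is int; r is float

int, float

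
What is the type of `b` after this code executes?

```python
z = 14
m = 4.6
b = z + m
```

int + float returns float (14 + 4.6 = 18.6)

float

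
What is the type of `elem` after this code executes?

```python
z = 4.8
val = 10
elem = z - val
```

float - int returns float (4.8 - 10 = -5.2)

float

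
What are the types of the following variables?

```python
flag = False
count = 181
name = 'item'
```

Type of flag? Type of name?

flag is bool; name is str

bool, str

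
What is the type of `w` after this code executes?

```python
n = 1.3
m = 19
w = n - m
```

float - int returns float (1.3 - 19 = -17.7)

float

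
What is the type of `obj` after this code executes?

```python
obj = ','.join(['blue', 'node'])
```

str.join() returns str

str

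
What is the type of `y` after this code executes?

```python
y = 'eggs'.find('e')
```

str.find() returns int (index, or -1)

int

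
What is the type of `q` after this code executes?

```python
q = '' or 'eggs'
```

'or' returns first truthy value ('eggs', which is str)

str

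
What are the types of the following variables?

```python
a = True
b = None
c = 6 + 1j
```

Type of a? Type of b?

a is bool; b is NoneType

bool, NoneType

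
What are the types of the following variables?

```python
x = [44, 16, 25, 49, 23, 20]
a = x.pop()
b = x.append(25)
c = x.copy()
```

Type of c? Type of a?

list.copy() returns list; list.pop() returns the element (int)

list, int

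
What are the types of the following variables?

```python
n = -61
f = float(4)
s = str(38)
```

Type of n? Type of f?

n is int; f is float

int, float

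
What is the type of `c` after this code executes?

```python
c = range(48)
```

range() returns a range object

range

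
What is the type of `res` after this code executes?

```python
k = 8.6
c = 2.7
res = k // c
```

float // float returns float (floor division preserves float type)

float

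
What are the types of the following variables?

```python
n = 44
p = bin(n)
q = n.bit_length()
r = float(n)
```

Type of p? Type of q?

bin() returns str; int.bit_length() returns int

str, int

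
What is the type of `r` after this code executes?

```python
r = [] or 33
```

'or' returns first truthy value (33, which is int)

int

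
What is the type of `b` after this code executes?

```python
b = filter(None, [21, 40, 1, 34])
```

filter() returns a filter iterator object

filter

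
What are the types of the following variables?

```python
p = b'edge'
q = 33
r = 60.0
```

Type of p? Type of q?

p is bytes; q is int

bytes, int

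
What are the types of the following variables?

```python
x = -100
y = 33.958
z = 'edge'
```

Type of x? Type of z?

x is int; z is str

int, str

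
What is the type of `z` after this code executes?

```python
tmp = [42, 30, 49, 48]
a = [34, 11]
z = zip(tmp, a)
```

zip() returns a zip iterator object

zip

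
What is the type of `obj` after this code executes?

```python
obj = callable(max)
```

callable() returns bool

bool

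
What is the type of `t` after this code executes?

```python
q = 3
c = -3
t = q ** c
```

int ** negative int returns float

float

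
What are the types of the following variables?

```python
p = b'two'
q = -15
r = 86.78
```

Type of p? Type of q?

p is bytes; q is int

bytes, int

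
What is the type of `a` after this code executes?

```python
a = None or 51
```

'or' with None returns the other value (51, int)

int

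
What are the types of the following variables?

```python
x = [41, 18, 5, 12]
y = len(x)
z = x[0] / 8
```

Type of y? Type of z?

len() returns int; int / int returns float

int, float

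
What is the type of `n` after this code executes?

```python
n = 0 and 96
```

'and' returns the first falsy value (0, which is int)

int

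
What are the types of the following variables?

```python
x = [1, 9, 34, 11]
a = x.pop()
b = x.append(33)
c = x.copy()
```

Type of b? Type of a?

list.append() returns None; list.pop() returns the element (int)

NoneType, int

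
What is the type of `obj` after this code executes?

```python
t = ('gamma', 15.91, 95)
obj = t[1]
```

Index 1 of tuple is 15.91 which is float

float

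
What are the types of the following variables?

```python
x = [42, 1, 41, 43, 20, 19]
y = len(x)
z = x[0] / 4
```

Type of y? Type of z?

len() returns int; int / int returns float

int, float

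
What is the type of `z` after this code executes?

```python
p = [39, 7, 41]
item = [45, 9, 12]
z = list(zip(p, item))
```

list(zip(...)) returns a list of tuples

list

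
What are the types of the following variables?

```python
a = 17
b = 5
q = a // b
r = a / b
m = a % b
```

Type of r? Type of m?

int / int returns float; int % int returns int

float, int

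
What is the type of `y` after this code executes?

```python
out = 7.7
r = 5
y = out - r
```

float - int returns float (7.7 - 5 = 2.7)

float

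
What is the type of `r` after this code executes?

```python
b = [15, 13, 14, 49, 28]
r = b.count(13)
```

list.count() returns int

int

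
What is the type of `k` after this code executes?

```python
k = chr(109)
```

chr() returns str (single character)

str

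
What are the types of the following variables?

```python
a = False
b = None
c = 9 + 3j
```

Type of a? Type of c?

a is bool; c is complex

bool, complex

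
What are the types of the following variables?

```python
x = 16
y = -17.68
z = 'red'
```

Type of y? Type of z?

y is float; z is str

float, str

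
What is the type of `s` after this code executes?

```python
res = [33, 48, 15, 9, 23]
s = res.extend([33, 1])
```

list.extend() returns None

NoneType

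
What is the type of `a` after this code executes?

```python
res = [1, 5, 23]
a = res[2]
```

Indexing a list of ints returns int (res[2] = 23)

int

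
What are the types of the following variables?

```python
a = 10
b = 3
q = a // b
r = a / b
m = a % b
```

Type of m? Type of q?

int % int returns int; int // int returns int

int, int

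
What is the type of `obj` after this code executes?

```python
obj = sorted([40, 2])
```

sorted() always returns list

list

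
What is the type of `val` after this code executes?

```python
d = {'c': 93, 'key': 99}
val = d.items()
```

dict.items() returns a dict_items view

dict_items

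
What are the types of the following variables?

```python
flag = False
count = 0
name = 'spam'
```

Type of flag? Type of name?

flag is bool; name is str

bool, str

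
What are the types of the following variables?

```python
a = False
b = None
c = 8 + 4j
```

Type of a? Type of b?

a is bool; b is NoneType

bool, NoneType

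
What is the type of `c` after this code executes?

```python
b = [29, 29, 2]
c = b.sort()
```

list.sort() returns None (sorts in place)

NoneType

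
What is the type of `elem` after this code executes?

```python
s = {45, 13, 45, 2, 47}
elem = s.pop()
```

Popping from a set of ints returns int

int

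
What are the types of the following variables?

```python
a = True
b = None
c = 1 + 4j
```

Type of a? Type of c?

a is bool; c is complex

bool, complex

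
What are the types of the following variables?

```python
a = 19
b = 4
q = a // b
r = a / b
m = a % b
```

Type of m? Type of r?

int % int returns int; int / int returns float

int, float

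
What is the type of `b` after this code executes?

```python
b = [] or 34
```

'or' returns first truthy value (34, which is int)

int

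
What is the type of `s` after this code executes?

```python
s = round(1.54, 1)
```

round() with ndigits arg returns float

float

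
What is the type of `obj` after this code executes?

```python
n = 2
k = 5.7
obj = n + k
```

int + float returns float (2 + 5.7 = 7.7)

float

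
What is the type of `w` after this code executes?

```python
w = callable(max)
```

callable() returns bool

bool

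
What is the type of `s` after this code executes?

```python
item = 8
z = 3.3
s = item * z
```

int * float returns float (8 * 3.3 = 26.4)

float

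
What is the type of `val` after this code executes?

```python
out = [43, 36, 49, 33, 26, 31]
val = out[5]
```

Indexing a list of ints returns int (out[5] = 31)

int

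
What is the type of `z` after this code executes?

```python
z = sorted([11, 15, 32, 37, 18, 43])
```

sorted() always returns list

list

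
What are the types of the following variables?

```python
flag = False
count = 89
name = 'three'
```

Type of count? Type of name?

count is int; name is str

int, str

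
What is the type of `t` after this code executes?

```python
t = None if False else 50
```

Ternary: condition is False, else branch (50) taken → int

int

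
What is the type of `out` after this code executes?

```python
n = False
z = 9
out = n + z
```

bool + int returns int (False is 0, so 0 + 9 = 9)

int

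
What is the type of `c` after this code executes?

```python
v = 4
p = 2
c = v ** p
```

int ** positive int returns int (4 ** 2 = 16)

int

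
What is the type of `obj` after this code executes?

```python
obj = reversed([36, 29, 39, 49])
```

reversed() on a list returns a list_reverseiterator

list_reverseiterator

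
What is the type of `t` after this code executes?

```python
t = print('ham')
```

print() returns None

NoneType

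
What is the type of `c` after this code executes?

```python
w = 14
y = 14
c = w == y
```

Equality comparison returns bool

bool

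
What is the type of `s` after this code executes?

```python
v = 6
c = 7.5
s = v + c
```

int + float returns float (6 + 7.5 = 13.5)

float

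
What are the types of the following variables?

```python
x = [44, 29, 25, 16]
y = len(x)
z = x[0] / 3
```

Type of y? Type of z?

len() returns int; int / int returns float

int, float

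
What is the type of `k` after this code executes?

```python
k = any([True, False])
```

any() returns bool

bool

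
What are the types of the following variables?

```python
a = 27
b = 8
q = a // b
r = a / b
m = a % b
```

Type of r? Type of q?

int / int returns float; int // int returns int

float, int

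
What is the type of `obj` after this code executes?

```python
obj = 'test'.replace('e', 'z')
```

str.replace() returns str

str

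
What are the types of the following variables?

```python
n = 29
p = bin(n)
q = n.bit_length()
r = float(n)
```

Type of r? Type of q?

float() returns float; int.bit_length() returns int

float, int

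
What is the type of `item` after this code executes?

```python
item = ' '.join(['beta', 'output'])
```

str.join() returns str

str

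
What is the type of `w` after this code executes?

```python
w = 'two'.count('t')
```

str.count() returns int

int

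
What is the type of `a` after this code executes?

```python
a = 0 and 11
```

'and' returns the first falsy value (0, which is int)

int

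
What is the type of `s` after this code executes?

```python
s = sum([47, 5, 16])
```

sum() of ints returns int

int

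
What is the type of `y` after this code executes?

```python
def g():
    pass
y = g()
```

A function with no return statement returns None

NoneType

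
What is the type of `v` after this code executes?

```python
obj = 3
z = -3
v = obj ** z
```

int ** negative int returns float

float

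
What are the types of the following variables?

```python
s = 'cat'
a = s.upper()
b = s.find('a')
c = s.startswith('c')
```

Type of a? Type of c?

str.upper() returns str; str.startswith() returns bool

str, bool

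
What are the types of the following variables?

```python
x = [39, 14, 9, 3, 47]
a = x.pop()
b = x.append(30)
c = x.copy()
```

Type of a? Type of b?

list.pop() returns the element (int); list.append() returns None

int, NoneType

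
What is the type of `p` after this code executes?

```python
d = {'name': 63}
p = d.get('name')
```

dict.get() returns the value (int) when key is found

int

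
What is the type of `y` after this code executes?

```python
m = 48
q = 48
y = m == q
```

Equality comparison returns bool

bool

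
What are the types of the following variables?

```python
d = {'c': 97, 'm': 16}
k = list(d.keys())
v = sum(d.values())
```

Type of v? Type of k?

sum of int values returns int; list(...) returns list

int, list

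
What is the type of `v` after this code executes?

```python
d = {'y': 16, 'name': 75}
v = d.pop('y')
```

dict.pop() returns the value (int)

int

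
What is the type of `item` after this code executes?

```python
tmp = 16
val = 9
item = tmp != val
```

Comparison operators return bool

bool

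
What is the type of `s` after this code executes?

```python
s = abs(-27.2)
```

abs() of float returns float

float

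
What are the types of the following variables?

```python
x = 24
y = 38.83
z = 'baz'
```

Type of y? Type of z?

y is float; z is str

float, str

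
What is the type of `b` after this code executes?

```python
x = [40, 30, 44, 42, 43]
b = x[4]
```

Indexing a list of ints returns int (x[4] = 43)

int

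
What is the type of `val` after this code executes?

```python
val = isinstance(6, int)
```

isinstance() returns bool

bool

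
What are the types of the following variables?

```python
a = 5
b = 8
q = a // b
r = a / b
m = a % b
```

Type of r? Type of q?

int / int returns float; int // int returns int

float, int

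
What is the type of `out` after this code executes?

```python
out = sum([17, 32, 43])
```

sum() of ints returns int

int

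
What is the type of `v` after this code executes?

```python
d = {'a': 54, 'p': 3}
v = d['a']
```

Accessing dict[str, int] with key 'a' returns int value 54

int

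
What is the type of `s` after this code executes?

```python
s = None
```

None has type NoneType

NoneType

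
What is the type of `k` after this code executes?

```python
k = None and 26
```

'and' returns first falsy value (None)

NoneType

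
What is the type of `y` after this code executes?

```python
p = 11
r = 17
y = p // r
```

int // int returns int (11 // 17 = 0)

int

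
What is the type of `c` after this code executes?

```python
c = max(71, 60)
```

max() of ints returns int

int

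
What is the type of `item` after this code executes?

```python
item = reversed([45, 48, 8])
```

reversed() on a list returns a list_reverseiterator

list_reverseiterator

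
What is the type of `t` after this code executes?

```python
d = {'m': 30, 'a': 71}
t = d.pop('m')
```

dict.pop() returns the value (int)

int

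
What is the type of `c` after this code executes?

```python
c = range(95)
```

range() returns a range object

range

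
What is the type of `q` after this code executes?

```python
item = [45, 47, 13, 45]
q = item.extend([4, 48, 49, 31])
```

list.extend() returns None

NoneType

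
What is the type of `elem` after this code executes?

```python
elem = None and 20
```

'and' returns first falsy value (None)

NoneType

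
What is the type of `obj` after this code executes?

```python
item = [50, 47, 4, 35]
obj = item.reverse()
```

list.reverse() returns None

NoneType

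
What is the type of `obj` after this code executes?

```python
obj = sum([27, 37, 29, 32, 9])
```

sum() of ints returns int

int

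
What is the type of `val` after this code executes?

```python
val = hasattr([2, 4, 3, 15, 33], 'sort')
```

hasattr() returns bool

bool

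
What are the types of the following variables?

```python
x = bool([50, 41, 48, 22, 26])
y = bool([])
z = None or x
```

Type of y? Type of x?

bool() returns bool; bool() returns bool

bool, bool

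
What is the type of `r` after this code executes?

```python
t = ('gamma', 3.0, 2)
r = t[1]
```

Index 1 of tuple is 3.0 which is float

float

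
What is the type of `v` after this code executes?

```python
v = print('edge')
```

print() returns None

NoneType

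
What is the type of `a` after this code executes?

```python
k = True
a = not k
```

'not' always returns bool

bool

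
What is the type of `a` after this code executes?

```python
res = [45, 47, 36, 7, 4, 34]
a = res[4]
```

Indexing a list of ints returns int (res[4] = 4)

int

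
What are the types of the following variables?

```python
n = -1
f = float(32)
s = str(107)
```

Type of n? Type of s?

n is int; s is str

int, str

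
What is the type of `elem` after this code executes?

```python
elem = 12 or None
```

'or' returns first truthy value (12, int)

int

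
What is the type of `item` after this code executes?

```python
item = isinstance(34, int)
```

isinstance() returns bool

bool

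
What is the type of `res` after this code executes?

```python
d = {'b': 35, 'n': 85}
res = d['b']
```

Accessing dict[str, int] with key 'b' returns int value 35

int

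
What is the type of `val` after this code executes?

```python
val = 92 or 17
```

'or' returns the first truthy value (92, which is int)

int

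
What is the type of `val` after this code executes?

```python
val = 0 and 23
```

'and' returns the first falsy value (0, which is int)

int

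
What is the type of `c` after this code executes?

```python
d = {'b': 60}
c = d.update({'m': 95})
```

dict.update() returns None

NoneType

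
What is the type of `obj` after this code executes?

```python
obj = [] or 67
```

'or' returns first truthy value (67, which is int)

int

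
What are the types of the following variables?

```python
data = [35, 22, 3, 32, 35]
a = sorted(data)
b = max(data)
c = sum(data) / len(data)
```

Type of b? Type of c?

max of ints returns int; int / int returns float

int, float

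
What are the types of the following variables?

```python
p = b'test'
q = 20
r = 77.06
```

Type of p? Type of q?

p is bytes; q is int

bytes, int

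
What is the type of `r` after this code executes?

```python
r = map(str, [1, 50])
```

map() returns a map iterator object

map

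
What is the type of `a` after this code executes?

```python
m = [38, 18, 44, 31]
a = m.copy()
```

list.copy() returns list

list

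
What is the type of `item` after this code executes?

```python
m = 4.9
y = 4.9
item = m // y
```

float // float returns float (floor division preserves float type)

float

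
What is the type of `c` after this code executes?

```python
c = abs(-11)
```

abs() of int returns int

int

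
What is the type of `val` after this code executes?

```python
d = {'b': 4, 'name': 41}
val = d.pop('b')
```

dict.pop() returns the value (int)

int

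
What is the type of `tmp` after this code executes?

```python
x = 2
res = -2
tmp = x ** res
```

int ** negative int returns float

float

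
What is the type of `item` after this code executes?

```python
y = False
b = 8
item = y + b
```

bool + int returns int (False is 0, so 0 + 8 = 8)

int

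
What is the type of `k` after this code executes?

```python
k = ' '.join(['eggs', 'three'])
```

str.join() returns str

str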